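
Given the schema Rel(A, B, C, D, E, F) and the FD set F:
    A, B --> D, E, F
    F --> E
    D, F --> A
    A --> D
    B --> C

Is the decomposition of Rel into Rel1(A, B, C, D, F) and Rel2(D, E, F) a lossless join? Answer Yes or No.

The shared attributes are {D, F} and {D, F}⁺ = {A, D, E, F}.
This includes all of Rel2, so the common attributes are a superkey of Rel2 — the join is lossless.

Yes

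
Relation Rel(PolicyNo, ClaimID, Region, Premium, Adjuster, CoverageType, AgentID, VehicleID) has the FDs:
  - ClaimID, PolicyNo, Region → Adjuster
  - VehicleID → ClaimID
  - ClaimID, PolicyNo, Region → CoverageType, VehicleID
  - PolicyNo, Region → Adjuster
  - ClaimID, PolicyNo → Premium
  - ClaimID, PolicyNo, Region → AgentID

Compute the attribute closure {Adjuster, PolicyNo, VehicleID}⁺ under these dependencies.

Start with {Adjuster, PolicyNo, VehicleID}.
VehicleID → ClaimID applies; add {ClaimID} → now {Adjuster, ClaimID, PolicyNo, VehicleID}.
ClaimID, PolicyNo → Premium applies; add {Premium} → now {Adjuster, ClaimID, PolicyNo, Premium, VehicleID}.
No further FD applies.

{Adjuster, ClaimID, PolicyNo, Premium, VehicleID}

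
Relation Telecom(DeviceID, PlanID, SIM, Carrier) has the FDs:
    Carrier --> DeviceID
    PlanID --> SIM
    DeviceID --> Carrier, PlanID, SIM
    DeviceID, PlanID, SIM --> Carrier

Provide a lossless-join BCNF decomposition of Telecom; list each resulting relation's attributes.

Candidate keys of the original relation: {Carrier}, {DeviceID}.
In {Carrier, DeviceID, PlanID, SIM}, {PlanID} is not a superkey ({PlanID}⁺ restricted to this set is {PlanID, SIM}), so split on PlanID --> SIM into {PlanID, SIM} and {Carrier, DeviceID, PlanID}.
{PlanID, SIM} is in BCNF.
{Carrier, DeviceID, PlanID} is in BCNF.

{Carrier, DeviceID, PlanID}; {PlanID, SIM}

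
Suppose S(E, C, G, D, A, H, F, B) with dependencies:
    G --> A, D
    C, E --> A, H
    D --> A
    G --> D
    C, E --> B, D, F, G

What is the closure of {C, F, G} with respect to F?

{A, C, D, F, G}

Start with {C, F, G}.
G --> A, D applies; add {A, D} → now {A, C, D, F, G}.
No further FD applies.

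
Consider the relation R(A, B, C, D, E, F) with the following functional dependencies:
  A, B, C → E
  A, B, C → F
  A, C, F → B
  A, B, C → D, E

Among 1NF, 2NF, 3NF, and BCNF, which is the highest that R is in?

Candidate keys: {A, B, C}, {A, C, F}. Prime attributes: {A, B, C, F}.
The left-hand side of every FD is a superkey, so BCNF is satisfied.

BCNF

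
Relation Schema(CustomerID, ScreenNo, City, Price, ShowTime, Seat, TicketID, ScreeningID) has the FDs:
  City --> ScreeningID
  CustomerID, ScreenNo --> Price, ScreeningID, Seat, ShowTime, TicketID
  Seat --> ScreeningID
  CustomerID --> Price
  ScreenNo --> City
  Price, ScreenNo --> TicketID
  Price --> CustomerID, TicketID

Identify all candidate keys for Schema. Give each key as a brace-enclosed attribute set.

{ScreenNo} never appears on the right of any FD, so every key must include it.
Closure of {CustomerID, ScreenNo} is {City, CustomerID, Price, ScreenNo, ScreeningID, Seat, ShowTime, TicketID}, the whole schema; {CustomerID, ScreenNo} is a candidate key.
Closure of {Price, ScreenNo} is {City, CustomerID, Price, ScreenNo, ScreeningID, Seat, ShowTime, TicketID}, the whole schema; {Price, ScreenNo} is a candidate key.
These are minimal and exhaustive — every other superkey contains one of them.

{CustomerID, ScreenNo}, {Price, ScreenNo}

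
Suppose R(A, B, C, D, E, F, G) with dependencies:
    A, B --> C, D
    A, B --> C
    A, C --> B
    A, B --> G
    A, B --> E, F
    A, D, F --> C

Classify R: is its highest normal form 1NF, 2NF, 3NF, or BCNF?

BCNF

Candidate keys: {A, B}, {A, C}, {A, D, F}. Prime attributes: {A, B, C, D, F}.
The left-hand side of every FD is a superkey, so BCNF is satisfied.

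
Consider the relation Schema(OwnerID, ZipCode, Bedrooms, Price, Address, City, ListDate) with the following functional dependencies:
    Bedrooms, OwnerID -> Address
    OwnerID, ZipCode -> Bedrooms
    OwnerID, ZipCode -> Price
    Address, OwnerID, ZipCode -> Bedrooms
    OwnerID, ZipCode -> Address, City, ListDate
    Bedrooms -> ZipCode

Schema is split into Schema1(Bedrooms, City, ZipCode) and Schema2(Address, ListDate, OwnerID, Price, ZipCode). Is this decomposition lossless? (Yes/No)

The shared attributes are {ZipCode} and {ZipCode}⁺ = {ZipCode}.
The closure covers neither Schema1 nor Schema2 entirely; the join is not lossless.

No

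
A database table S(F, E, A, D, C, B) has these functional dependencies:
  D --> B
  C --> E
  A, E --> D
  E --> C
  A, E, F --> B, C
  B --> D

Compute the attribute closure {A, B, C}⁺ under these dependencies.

Start with {A, B, C}.
C --> E applies; add {E} → now {A, B, C, E}.
A, E --> D applies; add {D} → now {A, B, C, D, E}.
No further FD applies.

{A, B, C, D, E}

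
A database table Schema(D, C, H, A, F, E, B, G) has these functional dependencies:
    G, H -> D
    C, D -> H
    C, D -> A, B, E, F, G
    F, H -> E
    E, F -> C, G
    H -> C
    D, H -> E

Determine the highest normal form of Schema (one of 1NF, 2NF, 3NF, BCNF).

Candidate keys: {C, D}, {D, E, F}, {D, H}, {F, H}, {G, H}. Prime attributes: {C, D, E, F, G, H}.
For E, F -> C, G we have {E, F}⁺ = {C, E, F, G}; {E, F} is not a superkey, so BCNF fails.
Its right-hand attributes {C, G} are all prime, as are those of every other non-superkey FD — the relation is in 3NF.

3NF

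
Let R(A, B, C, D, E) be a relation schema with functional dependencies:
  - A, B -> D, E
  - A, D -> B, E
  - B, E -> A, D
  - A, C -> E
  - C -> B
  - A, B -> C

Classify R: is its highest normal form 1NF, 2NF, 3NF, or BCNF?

Candidate keys: {A, B}, {A, C}, {A, D}, {B, E}, {C, E}. Prime attributes: {A, B, C, D, E}.
C -> B: {C}⁺ = {B, C}, which is not all of the attributes, so the left side is not a superkey — BCNF is violated.
Since {B} ⊆ prime attributes and every other non-superkey FD also has a prime right side, the schema is in 3NF.

3NF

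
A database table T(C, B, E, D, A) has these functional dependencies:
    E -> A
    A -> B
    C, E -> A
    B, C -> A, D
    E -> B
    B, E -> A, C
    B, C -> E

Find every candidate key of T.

{E}⁺ = {A, B, C, D, E} — all of the relation — so {E} is a candidate key.
{A, C}⁺ = {A, B, C, D, E} — all of the relation — so {A, C} is a candidate key.
{B, C}⁺ = {A, B, C, D, E} — all of the relation — so {B, C} is a candidate key.
Any other superkey properly contains one of these, so there are no further candidate keys.

{A, C}, {B, C}, {E}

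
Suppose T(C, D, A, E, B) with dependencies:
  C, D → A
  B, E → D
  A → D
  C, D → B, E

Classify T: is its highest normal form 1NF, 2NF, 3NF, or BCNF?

3NF

Candidate keys: {A, C}, {B, C, E}, {C, D}. Prime attributes: {A, B, C, D, E}.
For B, E → D we have {B, E}⁺ = {B, D, E}; {B, E} is not a superkey, so BCNF fails.
But every attribute on its right side ({D}) is prime, and the same holds for every other non-superkey FD, so 3NF still holds.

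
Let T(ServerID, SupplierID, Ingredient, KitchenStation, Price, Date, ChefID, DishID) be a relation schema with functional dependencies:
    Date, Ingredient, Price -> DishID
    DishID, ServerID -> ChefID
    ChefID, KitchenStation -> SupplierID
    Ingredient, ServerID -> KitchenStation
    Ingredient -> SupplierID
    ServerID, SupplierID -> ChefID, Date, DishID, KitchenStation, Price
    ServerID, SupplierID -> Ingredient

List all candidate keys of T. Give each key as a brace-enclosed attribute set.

{ChefID, KitchenStation, ServerID}, {DishID, KitchenStation, ServerID}, {Ingredient, ServerID}, {ServerID, SupplierID}

{ServerID} never appears on the right of any FD, so every key must include it.
{Ingredient, ServerID} is a candidate key since {Ingredient, ServerID}⁺ = {ChefID, Date, DishID, Ingredient, KitchenStation, Price, ServerID, SupplierID} covers every attribute.
{ServerID, SupplierID} is a candidate key since {ServerID, SupplierID}⁺ = {ChefID, Date, DishID, Ingredient, KitchenStation, Price, ServerID, SupplierID} covers every attribute.
{ChefID, KitchenStation, ServerID} is a candidate key since {ChefID, KitchenStation, ServerID}⁺ = {ChefID, Date, DishID, Ingredient, KitchenStation, Price, ServerID, SupplierID} covers every attribute.
{DishID, KitchenStation, ServerID} is a candidate key since {DishID, KitchenStation, ServerID}⁺ = {ChefID, Date, DishID, Ingredient, KitchenStation, Price, ServerID, SupplierID} covers every attribute.
Any other superkey properly contains one of these, so there are no further candidate keys.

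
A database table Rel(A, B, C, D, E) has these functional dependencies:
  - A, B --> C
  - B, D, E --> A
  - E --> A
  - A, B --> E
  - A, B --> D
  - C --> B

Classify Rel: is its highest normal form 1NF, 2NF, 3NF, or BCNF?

3NF

Candidate keys: {A, B}, {A, C}, {B, E}, {C, E}. Prime attributes: {A, B, C, E}.
E --> A breaks BCNF: {E}⁺ = {A, E}, so {E} is not a superkey.
Its right-hand attributes {A} are all prime, as are those of every other non-superkey FD — the relation is in 3NF.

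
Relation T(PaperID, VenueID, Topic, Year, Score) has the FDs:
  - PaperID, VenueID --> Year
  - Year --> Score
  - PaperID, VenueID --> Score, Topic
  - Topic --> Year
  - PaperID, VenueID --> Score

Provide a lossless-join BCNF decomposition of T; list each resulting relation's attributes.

Candidate key of the original relation: {PaperID, VenueID}.
{PaperID, Score, Topic, VenueID, Year}: {Year} determines {Score, Year} here but is not a superkey — split on Year --> Score, giving {Score, Year} and {PaperID, Topic, VenueID, Year}.
{Score, Year}: every determinant is a superkey — BCNF.
{PaperID, Topic, VenueID, Year}: {Topic} determines {Topic, Year} here but is not a superkey — split on Topic --> Year, giving {Topic, Year} and {PaperID, Topic, VenueID}.
{Topic, Year}: every determinant is a superkey — BCNF.
{PaperID, Topic, VenueID}: every determinant is a superkey — BCNF.

{PaperID, Topic, VenueID}; {Score, Year}; {Topic, Year}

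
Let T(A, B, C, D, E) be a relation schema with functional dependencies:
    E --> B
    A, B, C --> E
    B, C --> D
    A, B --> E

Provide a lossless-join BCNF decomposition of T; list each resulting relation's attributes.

Candidate keys of the original relation: {A, B, C}, {A, C, E}.
{A, B, C, D, E}: {E} determines {B, E} here but is not a superkey — split on E --> B, giving {B, E} and {A, C, D, E}.
{B, E}: every determinant is a superkey — BCNF.
{A, C, D, E}: {C, E} determines {C, D, E} here but is not a superkey — split on C, E --> D, giving {C, D, E} and {A, C, E}.
{C, D, E}: every determinant is a superkey — BCNF.
{A, C, E}: every determinant is a superkey — BCNF.

{A, C, E}; {B, E}; {C, D, E}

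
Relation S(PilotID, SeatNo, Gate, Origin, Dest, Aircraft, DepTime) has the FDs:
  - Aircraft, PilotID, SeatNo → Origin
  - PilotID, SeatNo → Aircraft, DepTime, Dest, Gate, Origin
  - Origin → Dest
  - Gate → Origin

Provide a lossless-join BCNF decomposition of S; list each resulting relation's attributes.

{Aircraft, DepTime, Gate, PilotID, SeatNo}; {Dest, Origin}; {Gate, Origin}

Candidate key of the original relation: {PilotID, SeatNo}.
{Aircraft, DepTime, Dest, Gate, Origin, PilotID, SeatNo}: {Origin} determines {Dest, Origin} here but is not a superkey — split on Origin → Dest, giving {Dest, Origin} and {Aircraft, DepTime, Gate, Origin, PilotID, SeatNo}.
{Dest, Origin} is in BCNF.
{Aircraft, DepTime, Gate, Origin, PilotID, SeatNo}: {Gate} determines {Gate, Origin} here but is not a superkey — split on Gate → Origin, giving {Gate, Origin} and {Aircraft, DepTime, Gate, PilotID, SeatNo}.
{Gate, Origin} is in BCNF.
{Aircraft, DepTime, Gate, PilotID, SeatNo} is in BCNF.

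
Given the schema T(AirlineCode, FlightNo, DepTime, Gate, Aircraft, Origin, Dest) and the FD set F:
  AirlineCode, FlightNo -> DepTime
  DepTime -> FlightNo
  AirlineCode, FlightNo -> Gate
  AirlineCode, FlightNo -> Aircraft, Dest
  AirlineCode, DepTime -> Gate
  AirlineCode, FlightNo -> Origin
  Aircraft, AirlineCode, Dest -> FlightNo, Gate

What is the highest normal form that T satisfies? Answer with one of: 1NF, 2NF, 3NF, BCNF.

Candidate keys: {Aircraft, AirlineCode, Dest}, {AirlineCode, DepTime}, {AirlineCode, FlightNo}. Prime attributes: {Aircraft, AirlineCode, DepTime, Dest, FlightNo}.
For DepTime -> FlightNo we have {DepTime}⁺ = {DepTime, FlightNo}; {DepTime} is not a superkey, so BCNF fails.
But every attribute on its right side ({FlightNo}) is prime, and the same holds for every other non-superkey FD, so 3NF still holds.

3NF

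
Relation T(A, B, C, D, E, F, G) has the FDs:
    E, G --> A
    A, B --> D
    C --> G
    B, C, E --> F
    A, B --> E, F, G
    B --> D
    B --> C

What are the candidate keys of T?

{A, B}, {B, E}

No FD produces {B}, so it must be in every candidate key.
{A, B}⁺ = {A, B, C, D, E, F, G} — all of the relation — so {A, B} is a candidate key.
{B, E}⁺ = {A, B, C, D, E, F, G} — all of the relation — so {B, E} is a candidate key.
No proper subset of any of these is a key, and no other minimal superkey exists.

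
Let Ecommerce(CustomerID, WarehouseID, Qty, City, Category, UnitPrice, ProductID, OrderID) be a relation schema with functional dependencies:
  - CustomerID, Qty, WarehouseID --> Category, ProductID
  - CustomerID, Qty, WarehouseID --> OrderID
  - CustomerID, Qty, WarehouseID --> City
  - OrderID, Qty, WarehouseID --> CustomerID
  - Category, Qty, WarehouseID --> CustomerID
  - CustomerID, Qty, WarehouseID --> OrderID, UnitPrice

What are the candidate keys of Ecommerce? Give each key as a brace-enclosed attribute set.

{Qty, WarehouseID} never appear on the right of any FD, so every key must include all of them.
{Category, Qty, WarehouseID} is a candidate key since {Category, Qty, WarehouseID}⁺ = {Category, City, CustomerID, OrderID, ProductID, Qty, UnitPrice, WarehouseID} covers every attribute.
{CustomerID, Qty, WarehouseID} is a candidate key since {CustomerID, Qty, WarehouseID}⁺ = {Category, City, CustomerID, OrderID, ProductID, Qty, UnitPrice, WarehouseID} covers every attribute.
{OrderID, Qty, WarehouseID} is a candidate key since {OrderID, Qty, WarehouseID}⁺ = {Category, City, CustomerID, OrderID, ProductID, Qty, UnitPrice, WarehouseID} covers every attribute.
These are minimal and exhaustive — every other superkey contains one of them.

{Category, Qty, WarehouseID}, {CustomerID, Qty, WarehouseID}, {OrderID, Qty, WarehouseID}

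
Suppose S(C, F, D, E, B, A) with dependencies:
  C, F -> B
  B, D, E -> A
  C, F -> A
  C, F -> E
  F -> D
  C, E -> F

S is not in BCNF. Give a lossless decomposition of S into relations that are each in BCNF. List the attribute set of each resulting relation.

{A, B, D, E}; {B, C, E, F}; {D, F}

Candidate keys of the original relation: {C, E}, {C, F}.
{A, B, C, D, E, F}: {B, D, E} determines {A, B, D, E} here but is not a superkey — split on B, D, E -> A, giving {A, B, D, E} and {B, C, D, E, F}.
{A, B, D, E} is in BCNF.
{B, C, D, E, F}: {F} determines {D, F} here but is not a superkey — split on F -> D, giving {D, F} and {B, C, E, F}.
{D, F} is in BCNF.
{B, C, E, F} is in BCNF.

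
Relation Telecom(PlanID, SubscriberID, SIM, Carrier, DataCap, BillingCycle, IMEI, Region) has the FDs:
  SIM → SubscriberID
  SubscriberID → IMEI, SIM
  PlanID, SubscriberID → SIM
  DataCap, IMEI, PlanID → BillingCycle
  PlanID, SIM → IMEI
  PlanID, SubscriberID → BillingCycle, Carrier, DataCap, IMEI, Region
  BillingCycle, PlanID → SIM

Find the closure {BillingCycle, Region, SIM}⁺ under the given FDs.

Start with {BillingCycle, Region, SIM}.
SIM → SubscriberID applies; add {SubscriberID} → now {BillingCycle, Region, SIM, SubscriberID}.
SubscriberID → IMEI, SIM applies; add {IMEI} → now {BillingCycle, IMEI, Region, SIM, SubscriberID}.
No further FD applies.

{BillingCycle, IMEI, Region, SIM, SubscriberID}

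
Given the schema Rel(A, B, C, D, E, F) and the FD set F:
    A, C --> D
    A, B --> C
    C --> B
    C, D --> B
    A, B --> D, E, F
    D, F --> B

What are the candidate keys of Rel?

{A, B}, {A, C}, {A, D, F}

No FD produces {A}, so it must be in every candidate key.
{A, B}⁺ = {A, B, C, D, E, F} — all of the relation — so {A, B} is a candidate key.
{A, C}⁺ = {A, B, C, D, E, F} — all of the relation — so {A, C} is a candidate key.
{A, D, F}⁺ = {A, B, C, D, E, F} — all of the relation — so {A, D, F} is a candidate key.
These are minimal and exhaustive — every other superkey contains one of them.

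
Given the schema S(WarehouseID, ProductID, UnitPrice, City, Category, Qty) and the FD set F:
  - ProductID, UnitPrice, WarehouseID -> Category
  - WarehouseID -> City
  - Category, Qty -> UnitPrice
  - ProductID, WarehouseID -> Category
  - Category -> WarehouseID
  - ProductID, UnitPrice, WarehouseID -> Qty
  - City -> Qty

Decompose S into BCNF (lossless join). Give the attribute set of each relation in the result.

Candidate keys of the original relation: {Category, ProductID}, {ProductID, WarehouseID}.
Within {Category, City, ProductID, Qty, UnitPrice, WarehouseID}: {WarehouseID}⁺ ∩ {Category, City, ProductID, Qty, UnitPrice, WarehouseID} = {City, Qty, WarehouseID}, not the whole set, so WarehouseID -> City, Qty violates BCNF; decompose into {City, Qty, WarehouseID} and {Category, ProductID, UnitPrice, WarehouseID}.
Within {City, Qty, WarehouseID}: {City}⁺ ∩ {City, Qty, WarehouseID} = {City, Qty}, not the whole set, so City -> Qty violates BCNF; decompose into {City, Qty} and {City, WarehouseID}.
{City, Qty}: every determinant is a superkey — BCNF.
{City, WarehouseID}: every determinant is a superkey — BCNF.
Within {Category, ProductID, UnitPrice, WarehouseID}: {Category}⁺ ∩ {Category, ProductID, UnitPrice, WarehouseID} = {Category, UnitPrice, WarehouseID}, not the whole set, so Category -> UnitPrice, WarehouseID violates BCNF; decompose into {Category, UnitPrice, WarehouseID} and {Category, ProductID}.
{Category, UnitPrice, WarehouseID}: every determinant is a superkey — BCNF.
{Category, ProductID}: every determinant is a superkey — BCNF.

{Category, ProductID}; {Category, UnitPrice, WarehouseID}; {City, Qty}; {City, WarehouseID}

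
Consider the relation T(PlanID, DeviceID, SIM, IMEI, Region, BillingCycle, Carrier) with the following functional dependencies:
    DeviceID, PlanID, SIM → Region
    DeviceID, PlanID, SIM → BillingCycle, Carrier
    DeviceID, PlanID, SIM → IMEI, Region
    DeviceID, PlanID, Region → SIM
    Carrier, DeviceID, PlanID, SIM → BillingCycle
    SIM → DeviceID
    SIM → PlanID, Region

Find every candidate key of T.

{DeviceID, PlanID, Region}, {SIM}

{SIM} is a candidate key since {SIM}⁺ = {BillingCycle, Carrier, DeviceID, IMEI, PlanID, Region, SIM} covers every attribute.
{DeviceID, PlanID, Region} is a candidate key since {DeviceID, PlanID, Region}⁺ = {BillingCycle, Carrier, DeviceID, IMEI, PlanID, Region, SIM} covers every attribute.
No proper subset of any of these is a key, and no other minimal superkey exists.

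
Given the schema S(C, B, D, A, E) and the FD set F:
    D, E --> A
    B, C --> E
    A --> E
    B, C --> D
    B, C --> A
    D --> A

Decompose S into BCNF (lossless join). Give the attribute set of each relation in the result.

Candidate key of the original relation: {B, C}.
{A, B, C, D, E}: {D, E} determines {A, D, E} here but is not a superkey — split on D, E --> A, giving {A, D, E} and {B, C, D, E}.
{A, D, E}: {A} determines {A, E} here but is not a superkey — split on A --> E, giving {A, E} and {A, D}.
{A, E}: every determinant is a superkey — BCNF.
{A, D}: every determinant is a superkey — BCNF.
{B, C, D, E}: {D} determines {D, E} here but is not a superkey — split on D --> E, giving {D, E} and {B, C, D}.
{D, E}: every determinant is a superkey — BCNF.
{B, C, D}: every determinant is a superkey — BCNF.

{A, D}; {A, E}; {B, C, D}; {D, E}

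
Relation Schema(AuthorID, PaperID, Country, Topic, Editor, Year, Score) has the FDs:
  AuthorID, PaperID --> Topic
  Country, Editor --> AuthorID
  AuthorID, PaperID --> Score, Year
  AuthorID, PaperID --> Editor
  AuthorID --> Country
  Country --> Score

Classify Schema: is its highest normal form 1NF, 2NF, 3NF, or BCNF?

1NF

Candidate keys: {AuthorID, PaperID}, {Country, Editor, PaperID}. Prime attributes: {AuthorID, Country, Editor, PaperID}.
Country, Editor --> AuthorID: {Country, Editor}⁺ = {AuthorID, Country, Editor, Score}, which is not all of the attributes, so the left side is not a superkey — BCNF is violated.
Country --> Score has non-prime {Score} on the right and a non-superkey on the left, so 3NF fails.
{AuthorID} is a proper subset of the key {AuthorID, PaperID}, and {AuthorID}⁺ contains the non-prime attribute {Score} — a partial dependency, so 2NF is violated.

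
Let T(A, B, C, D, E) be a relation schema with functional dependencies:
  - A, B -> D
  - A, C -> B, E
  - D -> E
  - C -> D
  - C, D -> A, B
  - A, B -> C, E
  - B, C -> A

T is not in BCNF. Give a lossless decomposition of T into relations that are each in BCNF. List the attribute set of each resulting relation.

{A, B, C, D}; {D, E}

Candidate keys of the original relation: {A, B}, {C}.
Within {A, B, C, D, E}: {D}⁺ ∩ {A, B, C, D, E} = {D, E}, not the whole set, so D -> E violates BCNF; decompose into {D, E} and {A, B, C, D}.
{D, E} is in BCNF.
{A, B, C, D} is in BCNF.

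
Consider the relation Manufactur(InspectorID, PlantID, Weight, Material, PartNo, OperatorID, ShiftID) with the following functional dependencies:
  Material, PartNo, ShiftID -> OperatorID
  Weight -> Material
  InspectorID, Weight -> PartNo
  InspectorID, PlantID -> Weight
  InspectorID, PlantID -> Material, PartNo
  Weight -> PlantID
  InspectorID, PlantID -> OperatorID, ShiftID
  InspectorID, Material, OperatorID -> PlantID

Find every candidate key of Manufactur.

{InspectorID, Material, OperatorID}, {InspectorID, Material, PartNo, ShiftID}, {InspectorID, PlantID}, {InspectorID, Weight}

Attributes never on any right-hand side: {InspectorID} — every candidate key must contain it.
{InspectorID, PlantID}⁺ = {InspectorID, Material, OperatorID, PartNo, PlantID, ShiftID, Weight}, which is every attribute, so {InspectorID, PlantID} is a candidate key.
{InspectorID, Weight}⁺ = {InspectorID, Material, OperatorID, PartNo, PlantID, ShiftID, Weight}, which is every attribute, so {InspectorID, Weight} is a candidate key.
{InspectorID, Material, OperatorID}⁺ = {InspectorID, Material, OperatorID, PartNo, PlantID, ShiftID, Weight}, which is every attribute, so {InspectorID, Material, OperatorID} is a candidate key.
{InspectorID, Material, PartNo, ShiftID}⁺ = {InspectorID, Material, OperatorID, PartNo, PlantID, ShiftID, Weight}, which is every attribute, so {InspectorID, Material, PartNo, ShiftID} is a candidate key.
No proper subset of any of these is a key, and no other minimal superkey exists.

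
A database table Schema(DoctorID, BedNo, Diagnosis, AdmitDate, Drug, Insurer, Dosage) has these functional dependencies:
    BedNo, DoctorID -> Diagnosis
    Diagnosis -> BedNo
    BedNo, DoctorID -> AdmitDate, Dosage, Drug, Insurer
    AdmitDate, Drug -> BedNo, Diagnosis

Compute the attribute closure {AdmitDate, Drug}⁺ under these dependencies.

{AdmitDate, BedNo, Diagnosis, Drug}

Start with {AdmitDate, Drug}.
AdmitDate, Drug -> BedNo, Diagnosis applies; add {BedNo, Diagnosis} → now {AdmitDate, BedNo, Diagnosis, Drug}.
No further FD applies.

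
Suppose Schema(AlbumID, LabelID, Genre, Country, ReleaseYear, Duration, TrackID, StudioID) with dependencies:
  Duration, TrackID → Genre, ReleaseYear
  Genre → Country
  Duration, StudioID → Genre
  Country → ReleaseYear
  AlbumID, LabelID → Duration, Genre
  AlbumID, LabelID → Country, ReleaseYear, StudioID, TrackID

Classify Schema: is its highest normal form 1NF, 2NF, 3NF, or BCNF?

Candidate key: {AlbumID, LabelID}. Prime attributes: {AlbumID, LabelID}.
Duration, TrackID → Genre, ReleaseYear breaks BCNF: {Duration, TrackID}⁺ = {Country, Duration, Genre, ReleaseYear, TrackID}, so {Duration, TrackID} is not a superkey.
Duration, TrackID → Genre, ReleaseYear has non-prime {Genre, ReleaseYear} on the right and a non-superkey on the left, so 3NF fails.
No proper subset of a key has a non-prime attribute in its closure, so there is no partial dependency; 2NF holds.

2NF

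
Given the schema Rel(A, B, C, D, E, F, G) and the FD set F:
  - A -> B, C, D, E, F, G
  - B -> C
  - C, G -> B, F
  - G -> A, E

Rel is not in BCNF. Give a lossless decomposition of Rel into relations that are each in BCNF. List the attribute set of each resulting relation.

{A, B, D, E, F, G}; {B, C}

Candidate keys of the original relation: {A}, {G}.
In {A, B, C, D, E, F, G}, {B} is not a superkey ({B}⁺ restricted to this set is {B, C}), so split on B -> C into {B, C} and {A, B, D, E, F, G}.
{B, C} has no BCNF violation.
{A, B, D, E, F, G} has no BCNF violation.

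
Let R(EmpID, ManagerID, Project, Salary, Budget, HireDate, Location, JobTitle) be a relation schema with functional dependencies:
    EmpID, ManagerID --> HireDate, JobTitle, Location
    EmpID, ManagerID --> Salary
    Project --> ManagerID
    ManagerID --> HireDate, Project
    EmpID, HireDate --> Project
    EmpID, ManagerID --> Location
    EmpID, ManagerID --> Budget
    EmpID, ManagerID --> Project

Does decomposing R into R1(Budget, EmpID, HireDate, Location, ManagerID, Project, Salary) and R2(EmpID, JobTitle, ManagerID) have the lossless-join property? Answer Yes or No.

Yes

R1 ∩ R2 = {EmpID, ManagerID}; its closure under F is {Budget, EmpID, HireDate, JobTitle, Location, ManagerID, Project, Salary}.
R1 is contained in that closure, so R1 ∩ R2 --> R1 holds and the join is lossless.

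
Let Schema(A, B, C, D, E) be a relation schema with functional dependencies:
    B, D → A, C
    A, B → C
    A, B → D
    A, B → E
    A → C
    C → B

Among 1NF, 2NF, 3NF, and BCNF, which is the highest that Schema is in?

3NF

Candidate keys: {A}, {B, D}, {C, D}. Prime attributes: {A, B, C, D}.
C → B: {C}⁺ = {B, C}, which is not all of the attributes, so the left side is not a superkey — BCNF is violated.
Since {B} ⊆ prime attributes and every other non-superkey FD also has a prime right side, the schema is in 3NF.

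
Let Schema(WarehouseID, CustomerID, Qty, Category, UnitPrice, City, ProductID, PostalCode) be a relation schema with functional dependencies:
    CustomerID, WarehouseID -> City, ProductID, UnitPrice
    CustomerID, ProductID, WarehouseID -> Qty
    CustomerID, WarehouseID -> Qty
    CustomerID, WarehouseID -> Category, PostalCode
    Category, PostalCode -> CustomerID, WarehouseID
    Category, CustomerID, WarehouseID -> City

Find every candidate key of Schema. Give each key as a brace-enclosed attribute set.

{Category, PostalCode}⁺ = {Category, City, CustomerID, PostalCode, ProductID, Qty, UnitPrice, WarehouseID} — all of the relation — so {Category, PostalCode} is a candidate key.
{CustomerID, WarehouseID}⁺ = {Category, City, CustomerID, PostalCode, ProductID, Qty, UnitPrice, WarehouseID} — all of the relation — so {CustomerID, WarehouseID} is a candidate key.
No proper subset of any of these is a key, and no other minimal superkey exists.

{Category, PostalCode}, {CustomerID, WarehouseID}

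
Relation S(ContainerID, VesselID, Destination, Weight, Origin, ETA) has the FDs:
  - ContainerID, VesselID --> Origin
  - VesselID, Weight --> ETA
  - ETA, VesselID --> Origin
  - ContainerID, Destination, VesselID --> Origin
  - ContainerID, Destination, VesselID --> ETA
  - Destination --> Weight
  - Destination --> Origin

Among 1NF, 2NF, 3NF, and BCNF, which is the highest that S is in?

Candidate key: {ContainerID, Destination, VesselID}. Prime attributes: {ContainerID, Destination, VesselID}.
For ContainerID, VesselID --> Origin we have {ContainerID, VesselID}⁺ = {ContainerID, Origin, VesselID}; {ContainerID, VesselID} is not a superkey, so BCNF fails.
Because {Origin} is non-prime and the left side of ContainerID, VesselID --> Origin is not a superkey, the relation is not in 3NF.
Since {Destination} ⊂ {ContainerID, Destination, VesselID} and {Destination}⁺ ⊇ {Origin, Weight} with {Origin, Weight} non-prime, there is a partial dependency; 2NF fails.

1NF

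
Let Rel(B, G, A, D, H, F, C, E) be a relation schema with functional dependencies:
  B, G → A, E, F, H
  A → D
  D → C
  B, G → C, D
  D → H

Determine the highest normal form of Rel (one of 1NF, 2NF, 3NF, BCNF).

Candidate key: {B, G}. Prime attributes: {B, G}.
For A → D we have {A}⁺ = {A, C, D, H}; {A} is not a superkey, so BCNF fails.
A → D has non-prime {D} on the right and a non-superkey on the left, so 3NF fails.
No proper subset of a key has a non-prime attribute in its closure, so there is no partial dependency; 2NF holds.

2NF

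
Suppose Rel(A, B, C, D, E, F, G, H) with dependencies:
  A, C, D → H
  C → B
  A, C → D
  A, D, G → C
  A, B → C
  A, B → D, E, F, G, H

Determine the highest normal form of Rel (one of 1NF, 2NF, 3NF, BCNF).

Candidate keys: {A, B}, {A, C}, {A, D, G}. Prime attributes: {A, B, C, D, G}.
C → B breaks BCNF: {C}⁺ = {B, C}, so {C} is not a superkey.
Since {B} ⊆ prime attributes and every other non-superkey FD also has a prime right side, the schema is in 3NF.

3NF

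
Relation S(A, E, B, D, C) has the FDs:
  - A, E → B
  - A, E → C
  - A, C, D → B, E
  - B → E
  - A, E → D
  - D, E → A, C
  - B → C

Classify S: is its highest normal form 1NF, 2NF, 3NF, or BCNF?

3NF

Candidate keys: {A, B}, {A, C, D}, {A, E}, {B, D}, {D, E}. Prime attributes: {A, B, C, D, E}.
B → E: {B}⁺ = {B, C, E}, which is not all of the attributes, so the left side is not a superkey — BCNF is violated.
Since {E} ⊆ prime attributes and every other non-superkey FD also has a prime right side, the schema is in 3NF.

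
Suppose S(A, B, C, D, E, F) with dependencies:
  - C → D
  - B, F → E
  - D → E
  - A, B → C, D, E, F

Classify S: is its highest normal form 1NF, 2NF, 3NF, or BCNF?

2NF

Candidate key: {A, B}. Prime attributes: {A, B}.
C → D: {C}⁺ = {C, D, E}, which is not all of the attributes, so the left side is not a superkey — BCNF is violated.
C → D has non-prime {D} on the right and a non-superkey on the left, so 3NF fails.
Checking every proper subset of each key, none determines a non-prime attribute — 2NF is satisfied.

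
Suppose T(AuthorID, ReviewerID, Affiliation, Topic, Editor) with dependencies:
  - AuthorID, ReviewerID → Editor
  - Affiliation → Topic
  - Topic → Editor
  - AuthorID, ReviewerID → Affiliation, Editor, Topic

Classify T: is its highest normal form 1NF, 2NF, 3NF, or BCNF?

2NF

Candidate key: {AuthorID, ReviewerID}. Prime attributes: {AuthorID, ReviewerID}.
For Affiliation → Topic we have {Affiliation}⁺ = {Affiliation, Editor, Topic}; {Affiliation} is not a superkey, so BCNF fails.
Affiliation → Topic has non-prime {Topic} on the right and a non-superkey on the left, so 3NF fails.
Checking every proper subset of each key, none determines a non-prime attribute — 2NF is satisfied.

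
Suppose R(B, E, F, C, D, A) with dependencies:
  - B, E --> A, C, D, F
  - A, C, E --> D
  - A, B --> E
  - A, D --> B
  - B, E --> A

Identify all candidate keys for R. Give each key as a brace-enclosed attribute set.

{A, B}⁺ = {A, B, C, D, E, F} — all of the relation — so {A, B} is a candidate key.
{A, D}⁺ = {A, B, C, D, E, F} — all of the relation — so {A, D} is a candidate key.
{B, E}⁺ = {A, B, C, D, E, F} — all of the relation — so {B, E} is a candidate key.
{A, C, E}⁺ = {A, B, C, D, E, F} — all of the relation — so {A, C, E} is a candidate key.
No proper subset of any of these is a key, and no other minimal superkey exists.

{A, B}, {A, C, E}, {A, D}, {B, E}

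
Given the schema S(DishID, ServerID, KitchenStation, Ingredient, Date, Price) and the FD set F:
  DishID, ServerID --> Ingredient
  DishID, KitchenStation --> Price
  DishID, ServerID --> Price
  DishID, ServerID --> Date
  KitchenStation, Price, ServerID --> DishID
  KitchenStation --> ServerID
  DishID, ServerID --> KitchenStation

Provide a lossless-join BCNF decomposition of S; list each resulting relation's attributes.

{Date, DishID, Ingredient, KitchenStation, Price}; {KitchenStation, ServerID}

Candidate keys of the original relation: {DishID, KitchenStation}, {DishID, ServerID}, {KitchenStation, Price}.
{Date, DishID, Ingredient, KitchenStation, Price, ServerID}: {KitchenStation} determines {KitchenStation, ServerID} here but is not a superkey — split on KitchenStation --> ServerID, giving {KitchenStation, ServerID} and {Date, DishID, Ingredient, KitchenStation, Price}.
{KitchenStation, ServerID}: every determinant is a superkey — BCNF.
{Date, DishID, Ingredient, KitchenStation, Price}: every determinant is a superkey — BCNF.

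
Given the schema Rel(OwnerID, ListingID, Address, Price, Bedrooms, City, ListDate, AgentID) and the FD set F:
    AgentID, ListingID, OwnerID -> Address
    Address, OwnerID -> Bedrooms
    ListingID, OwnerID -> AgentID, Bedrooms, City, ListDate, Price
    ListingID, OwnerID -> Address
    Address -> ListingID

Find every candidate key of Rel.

{OwnerID} never appears on the right of any FD, so every key must include it.
{Address, OwnerID} is a candidate key since {Address, OwnerID}⁺ = {Address, AgentID, Bedrooms, City, ListDate, ListingID, OwnerID, Price} covers every attribute.
{ListingID, OwnerID} is a candidate key since {ListingID, OwnerID}⁺ = {Address, AgentID, Bedrooms, City, ListDate, ListingID, OwnerID, Price} covers every attribute.
Any other superkey properly contains one of these, so there are no further candidate keys.

{Address, OwnerID}, {ListingID, OwnerID}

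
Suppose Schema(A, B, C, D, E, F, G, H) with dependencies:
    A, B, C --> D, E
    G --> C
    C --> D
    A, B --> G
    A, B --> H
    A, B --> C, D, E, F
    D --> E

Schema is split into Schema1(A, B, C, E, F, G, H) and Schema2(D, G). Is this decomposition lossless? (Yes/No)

Yes

The shared attributes are {G} and {G}⁺ = {C, D, E, G}.
Schema2 is contained in that closure, so Schema1 ∩ Schema2 --> Schema2 holds and the join is lossless.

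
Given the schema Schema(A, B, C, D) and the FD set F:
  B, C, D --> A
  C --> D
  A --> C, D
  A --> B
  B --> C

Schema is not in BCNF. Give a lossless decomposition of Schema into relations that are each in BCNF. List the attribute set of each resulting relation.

{A, B, C}; {C, D}

Candidate keys of the original relation: {A}, {B}.
In {A, B, C, D}, {C} is not a superkey ({C}⁺ restricted to this set is {C, D}), so split on C --> D into {C, D} and {A, B, C}.
{C, D} has no BCNF violation.
{A, B, C} has no BCNF violation.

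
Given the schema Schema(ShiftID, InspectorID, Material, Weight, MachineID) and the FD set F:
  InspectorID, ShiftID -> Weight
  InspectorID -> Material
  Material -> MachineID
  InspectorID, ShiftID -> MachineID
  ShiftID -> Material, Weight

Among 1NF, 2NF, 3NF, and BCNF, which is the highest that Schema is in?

Candidate key: {InspectorID, ShiftID}. Prime attributes: {InspectorID, ShiftID}.
InspectorID -> Material breaks BCNF: {InspectorID}⁺ = {InspectorID, MachineID, Material}, so {InspectorID} is not a superkey.
InspectorID -> Material determines the non-prime attribute {Material} from a non-superkey — 3NF is violated.
{InspectorID} is a proper subset of the key {InspectorID, ShiftID}, and {InspectorID}⁺ contains the non-prime attributes {MachineID, Material} — a partial dependency, so 2NF is violated.

1NF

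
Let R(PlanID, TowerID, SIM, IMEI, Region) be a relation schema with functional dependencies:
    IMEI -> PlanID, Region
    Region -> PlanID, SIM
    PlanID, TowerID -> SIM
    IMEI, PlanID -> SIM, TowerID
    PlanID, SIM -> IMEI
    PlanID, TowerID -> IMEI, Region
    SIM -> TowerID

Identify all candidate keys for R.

{IMEI}, {PlanID, SIM}, {PlanID, TowerID}, {Region}

Closure of {IMEI} is {IMEI, PlanID, Region, SIM, TowerID}, the whole schema; {IMEI} is a candidate key.
Closure of {Region} is {IMEI, PlanID, Region, SIM, TowerID}, the whole schema; {Region} is a candidate key.
Closure of {PlanID, SIM} is {IMEI, PlanID, Region, SIM, TowerID}, the whole schema; {PlanID, SIM} is a candidate key.
Closure of {PlanID, TowerID} is {IMEI, PlanID, Region, SIM, TowerID}, the whole schema; {PlanID, TowerID} is a candidate key.
Any other superkey properly contains one of these, so there are no further candidate keys.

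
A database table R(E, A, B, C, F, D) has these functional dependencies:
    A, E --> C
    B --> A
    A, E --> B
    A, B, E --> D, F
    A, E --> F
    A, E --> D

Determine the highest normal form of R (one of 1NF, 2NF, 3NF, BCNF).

3NF

Candidate keys: {A, E}, {B, E}. Prime attributes: {A, B, E}.
B --> A: {B}⁺ = {A, B}, which is not all of the attributes, so the left side is not a superkey — BCNF is violated.
Since {A} ⊆ prime attributes and every other non-superkey FD also has a prime right side, the schema is in 3NF.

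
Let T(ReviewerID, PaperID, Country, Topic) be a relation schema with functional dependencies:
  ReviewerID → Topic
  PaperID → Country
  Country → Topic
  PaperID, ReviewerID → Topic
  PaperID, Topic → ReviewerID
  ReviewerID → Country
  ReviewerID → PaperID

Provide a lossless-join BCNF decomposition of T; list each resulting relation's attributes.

{Country, PaperID, ReviewerID}; {Country, Topic}

Candidate keys of the original relation: {PaperID}, {ReviewerID}.
In {Country, PaperID, ReviewerID, Topic}, {Country} is not a superkey ({Country}⁺ restricted to this set is {Country, Topic}), so split on Country → Topic into {Country, Topic} and {Country, PaperID, ReviewerID}.
{Country, Topic} is in BCNF.
{Country, PaperID, ReviewerID} is in BCNF.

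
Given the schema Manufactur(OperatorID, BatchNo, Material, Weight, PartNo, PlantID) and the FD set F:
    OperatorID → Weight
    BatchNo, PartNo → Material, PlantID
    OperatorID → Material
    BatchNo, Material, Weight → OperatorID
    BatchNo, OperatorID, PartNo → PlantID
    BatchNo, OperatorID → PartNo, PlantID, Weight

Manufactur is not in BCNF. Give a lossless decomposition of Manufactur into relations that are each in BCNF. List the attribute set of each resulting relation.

{BatchNo, OperatorID, PartNo}; {BatchNo, PartNo, PlantID}; {Material, OperatorID, Weight}

Candidate keys of the original relation: {BatchNo, Material, Weight}, {BatchNo, OperatorID}, {BatchNo, PartNo, Weight}.
In {BatchNo, Material, OperatorID, PartNo, PlantID, Weight}, {OperatorID} is not a superkey ({OperatorID}⁺ restricted to this set is {Material, OperatorID, Weight}), so split on OperatorID → Material, Weight into {Material, OperatorID, Weight} and {BatchNo, OperatorID, PartNo, PlantID}.
{Material, OperatorID, Weight} is in BCNF.
In {BatchNo, OperatorID, PartNo, PlantID}, {BatchNo, PartNo} is not a superkey ({BatchNo, PartNo}⁺ restricted to this set is {BatchNo, PartNo, PlantID}), so split on BatchNo, PartNo → PlantID into {BatchNo, PartNo, PlantID} and {BatchNo, OperatorID, PartNo}.
{BatchNo, PartNo, PlantID} is in BCNF.
{BatchNo, OperatorID, PartNo} is in BCNF.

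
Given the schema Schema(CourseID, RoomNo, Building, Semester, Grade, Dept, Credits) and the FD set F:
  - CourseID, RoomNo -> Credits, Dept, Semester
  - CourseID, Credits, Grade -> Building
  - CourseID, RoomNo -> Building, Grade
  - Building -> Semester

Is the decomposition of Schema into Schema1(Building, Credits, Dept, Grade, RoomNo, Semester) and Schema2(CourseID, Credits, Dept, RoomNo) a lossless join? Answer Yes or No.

No

The shared attributes are {Credits, Dept, RoomNo} and {Credits, Dept, RoomNo}⁺ = {Credits, Dept, RoomNo}.
Schema1 ⊄ {Credits, Dept, RoomNo} and Schema2 ⊄ {Credits, Dept, RoomNo}, so the split is lossy.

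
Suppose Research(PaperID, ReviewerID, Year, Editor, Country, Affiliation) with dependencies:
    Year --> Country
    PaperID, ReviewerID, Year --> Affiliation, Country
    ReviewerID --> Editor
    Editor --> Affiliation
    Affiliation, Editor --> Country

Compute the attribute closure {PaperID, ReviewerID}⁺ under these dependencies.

Start with {PaperID, ReviewerID}.
ReviewerID --> Editor applies; add {Editor} → now {Editor, PaperID, ReviewerID}.
Editor --> Affiliation applies; add {Affiliation} → now {Affiliation, Editor, PaperID, ReviewerID}.
Affiliation, Editor --> Country applies; add {Country} → now {Affiliation, Country, Editor, PaperID, ReviewerID}.
No further FD applies.

{Affiliation, Country, Editor, PaperID, ReviewerID}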